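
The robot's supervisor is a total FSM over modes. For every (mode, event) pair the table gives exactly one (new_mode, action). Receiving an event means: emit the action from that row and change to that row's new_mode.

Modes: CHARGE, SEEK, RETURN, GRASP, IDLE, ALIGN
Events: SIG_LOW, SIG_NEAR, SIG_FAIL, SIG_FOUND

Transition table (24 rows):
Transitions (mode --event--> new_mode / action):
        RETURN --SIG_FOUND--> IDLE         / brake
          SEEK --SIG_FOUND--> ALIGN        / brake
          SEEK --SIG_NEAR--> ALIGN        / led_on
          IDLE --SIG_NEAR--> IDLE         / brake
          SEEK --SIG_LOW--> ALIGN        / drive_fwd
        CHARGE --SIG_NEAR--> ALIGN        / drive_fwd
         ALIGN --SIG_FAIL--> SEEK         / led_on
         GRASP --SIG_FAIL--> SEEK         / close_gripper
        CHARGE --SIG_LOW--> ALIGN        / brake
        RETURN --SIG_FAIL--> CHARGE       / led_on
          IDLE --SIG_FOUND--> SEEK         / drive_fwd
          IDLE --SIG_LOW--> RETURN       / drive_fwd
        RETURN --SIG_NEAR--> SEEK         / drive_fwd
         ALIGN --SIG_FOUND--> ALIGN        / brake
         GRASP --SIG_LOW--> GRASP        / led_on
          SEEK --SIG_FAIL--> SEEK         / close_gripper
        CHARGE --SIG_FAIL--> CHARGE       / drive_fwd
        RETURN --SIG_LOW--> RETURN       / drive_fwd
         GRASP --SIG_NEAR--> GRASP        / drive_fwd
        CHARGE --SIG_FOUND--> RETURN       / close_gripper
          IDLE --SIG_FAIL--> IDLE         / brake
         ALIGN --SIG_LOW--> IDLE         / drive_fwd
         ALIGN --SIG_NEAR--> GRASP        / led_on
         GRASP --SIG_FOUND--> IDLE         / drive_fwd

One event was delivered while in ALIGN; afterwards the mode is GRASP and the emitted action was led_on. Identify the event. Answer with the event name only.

try SIG_LOW: (ALIGN, SIG_LOW) → (IDLE, drive_fwd)
try SIG_NEAR: (ALIGN, SIG_NEAR) → (GRASP, led_on)  ← matches
try SIG_FAIL: (ALIGN, SIG_FAIL) → (SEEK, led_on)
try SIG_FOUND: (ALIGN, SIG_FOUND) → (ALIGN, brake)

SIG_NEAR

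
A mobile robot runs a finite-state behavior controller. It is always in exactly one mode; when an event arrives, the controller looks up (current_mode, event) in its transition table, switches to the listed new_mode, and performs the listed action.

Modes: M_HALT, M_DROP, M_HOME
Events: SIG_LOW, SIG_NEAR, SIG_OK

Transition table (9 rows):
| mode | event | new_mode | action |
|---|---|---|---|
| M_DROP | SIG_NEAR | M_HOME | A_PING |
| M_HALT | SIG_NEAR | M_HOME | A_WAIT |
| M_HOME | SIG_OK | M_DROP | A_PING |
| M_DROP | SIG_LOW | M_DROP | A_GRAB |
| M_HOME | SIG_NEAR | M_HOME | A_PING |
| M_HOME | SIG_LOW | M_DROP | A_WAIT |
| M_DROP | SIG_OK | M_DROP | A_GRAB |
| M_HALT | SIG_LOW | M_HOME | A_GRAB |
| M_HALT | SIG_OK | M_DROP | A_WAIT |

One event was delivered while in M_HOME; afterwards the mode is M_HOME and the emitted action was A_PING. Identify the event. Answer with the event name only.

try SIG_LOW: (M_HOME, SIG_LOW) → (M_DROP, A_WAIT)
try SIG_NEAR: (M_HOME, SIG_NEAR) → (M_HOME, A_PING)  ← matches
try SIG_OK: (M_HOME, SIG_OK) → (M_DROP, A_PING)

SIG_NEAR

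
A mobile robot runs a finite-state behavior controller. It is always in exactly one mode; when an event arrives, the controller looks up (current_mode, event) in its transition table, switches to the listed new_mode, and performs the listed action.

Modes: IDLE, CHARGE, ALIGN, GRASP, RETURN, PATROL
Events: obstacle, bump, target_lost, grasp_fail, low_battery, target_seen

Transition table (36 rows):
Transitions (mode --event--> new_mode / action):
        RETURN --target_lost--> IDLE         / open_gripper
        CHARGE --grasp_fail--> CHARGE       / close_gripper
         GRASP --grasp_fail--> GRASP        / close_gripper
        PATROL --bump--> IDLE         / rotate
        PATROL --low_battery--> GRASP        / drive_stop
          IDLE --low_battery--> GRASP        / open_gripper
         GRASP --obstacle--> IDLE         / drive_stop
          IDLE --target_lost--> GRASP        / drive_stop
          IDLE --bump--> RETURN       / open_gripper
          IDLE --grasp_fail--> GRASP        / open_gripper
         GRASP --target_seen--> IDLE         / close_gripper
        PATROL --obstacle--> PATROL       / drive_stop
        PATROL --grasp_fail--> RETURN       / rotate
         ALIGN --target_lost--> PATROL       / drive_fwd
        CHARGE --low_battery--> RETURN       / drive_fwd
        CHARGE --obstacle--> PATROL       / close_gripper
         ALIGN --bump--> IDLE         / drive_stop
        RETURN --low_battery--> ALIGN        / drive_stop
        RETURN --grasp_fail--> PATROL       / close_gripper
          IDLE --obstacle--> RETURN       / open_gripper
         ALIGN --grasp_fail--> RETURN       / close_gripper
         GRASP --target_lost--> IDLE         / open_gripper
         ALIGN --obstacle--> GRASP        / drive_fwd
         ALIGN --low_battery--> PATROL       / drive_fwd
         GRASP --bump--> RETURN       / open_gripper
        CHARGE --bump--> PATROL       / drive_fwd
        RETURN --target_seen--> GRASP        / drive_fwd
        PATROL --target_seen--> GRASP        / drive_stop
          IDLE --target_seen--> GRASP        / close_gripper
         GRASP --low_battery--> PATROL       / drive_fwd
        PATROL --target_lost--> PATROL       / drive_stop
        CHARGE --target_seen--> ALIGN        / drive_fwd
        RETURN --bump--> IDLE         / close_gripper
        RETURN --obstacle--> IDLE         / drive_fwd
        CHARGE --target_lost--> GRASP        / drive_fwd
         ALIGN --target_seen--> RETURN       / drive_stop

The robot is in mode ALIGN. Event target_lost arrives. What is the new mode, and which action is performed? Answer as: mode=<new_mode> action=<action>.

mode=PATROL action=drive_fwd

current mode = ALIGN; filter table to that mode:
  (ALIGN, target_lost) → (PATROL, drive_fwd)  ← event matches
  (ALIGN, bump) → (IDLE, drive_stop)
  (ALIGN, grasp_fail) → (RETURN, close_gripper)
  (ALIGN, obstacle) → (GRASP, drive_fwd)
  (ALIGN, low_battery) → (PATROL, drive_fwd)
  (ALIGN, target_seen) → (RETURN, drive_stop)
event = target_lost selects (PATROL, drive_fwd)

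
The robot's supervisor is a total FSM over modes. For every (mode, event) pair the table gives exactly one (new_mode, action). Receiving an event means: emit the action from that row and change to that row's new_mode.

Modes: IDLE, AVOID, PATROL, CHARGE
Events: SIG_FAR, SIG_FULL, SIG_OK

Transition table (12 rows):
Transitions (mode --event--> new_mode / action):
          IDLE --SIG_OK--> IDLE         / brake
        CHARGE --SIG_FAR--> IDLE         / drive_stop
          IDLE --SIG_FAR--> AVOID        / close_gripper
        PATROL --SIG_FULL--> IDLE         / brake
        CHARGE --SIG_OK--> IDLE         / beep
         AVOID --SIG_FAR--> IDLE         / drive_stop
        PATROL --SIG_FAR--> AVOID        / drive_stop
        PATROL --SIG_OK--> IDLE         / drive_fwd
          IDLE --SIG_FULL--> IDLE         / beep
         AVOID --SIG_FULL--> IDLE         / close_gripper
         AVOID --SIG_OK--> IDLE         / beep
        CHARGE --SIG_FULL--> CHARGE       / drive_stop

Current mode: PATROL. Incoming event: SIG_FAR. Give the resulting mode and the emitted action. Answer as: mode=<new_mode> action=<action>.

current mode = PATROL; filter table to that mode:
  (PATROL, SIG_FULL) → (IDLE, brake)
  (PATROL, SIG_FAR) → (AVOID, drive_stop)  ← event matches
  (PATROL, SIG_OK) → (IDLE, drive_fwd)
event = SIG_FAR selects (AVOID, drive_stop)

mode=AVOID action=drive_stop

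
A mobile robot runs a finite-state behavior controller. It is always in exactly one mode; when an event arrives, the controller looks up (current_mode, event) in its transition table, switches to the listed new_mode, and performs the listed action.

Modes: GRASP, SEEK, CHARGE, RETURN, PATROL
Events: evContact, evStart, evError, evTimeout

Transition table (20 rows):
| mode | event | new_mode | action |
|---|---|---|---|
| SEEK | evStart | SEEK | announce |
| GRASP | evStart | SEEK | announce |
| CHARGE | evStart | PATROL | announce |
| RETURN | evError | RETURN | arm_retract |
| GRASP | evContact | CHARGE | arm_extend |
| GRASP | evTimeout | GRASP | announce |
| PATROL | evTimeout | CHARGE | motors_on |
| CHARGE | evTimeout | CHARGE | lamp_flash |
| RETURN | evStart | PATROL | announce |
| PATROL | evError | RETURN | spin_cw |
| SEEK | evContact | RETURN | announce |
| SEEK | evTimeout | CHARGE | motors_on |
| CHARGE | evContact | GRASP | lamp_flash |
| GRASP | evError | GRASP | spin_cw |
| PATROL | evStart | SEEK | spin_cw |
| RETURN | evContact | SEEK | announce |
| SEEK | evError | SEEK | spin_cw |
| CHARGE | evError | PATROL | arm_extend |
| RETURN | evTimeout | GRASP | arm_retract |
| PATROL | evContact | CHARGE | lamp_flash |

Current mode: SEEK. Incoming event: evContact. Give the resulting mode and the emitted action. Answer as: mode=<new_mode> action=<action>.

current mode = SEEK; filter table to that mode:
  (SEEK, evStart) → (SEEK, announce)
  (SEEK, evContact) → (RETURN, announce)  ← event matches
  (SEEK, evTimeout) → (CHARGE, motors_on)
  (SEEK, evError) → (SEEK, spin_cw)
event = evContact selects (RETURN, announce)

mode=RETURN action=announce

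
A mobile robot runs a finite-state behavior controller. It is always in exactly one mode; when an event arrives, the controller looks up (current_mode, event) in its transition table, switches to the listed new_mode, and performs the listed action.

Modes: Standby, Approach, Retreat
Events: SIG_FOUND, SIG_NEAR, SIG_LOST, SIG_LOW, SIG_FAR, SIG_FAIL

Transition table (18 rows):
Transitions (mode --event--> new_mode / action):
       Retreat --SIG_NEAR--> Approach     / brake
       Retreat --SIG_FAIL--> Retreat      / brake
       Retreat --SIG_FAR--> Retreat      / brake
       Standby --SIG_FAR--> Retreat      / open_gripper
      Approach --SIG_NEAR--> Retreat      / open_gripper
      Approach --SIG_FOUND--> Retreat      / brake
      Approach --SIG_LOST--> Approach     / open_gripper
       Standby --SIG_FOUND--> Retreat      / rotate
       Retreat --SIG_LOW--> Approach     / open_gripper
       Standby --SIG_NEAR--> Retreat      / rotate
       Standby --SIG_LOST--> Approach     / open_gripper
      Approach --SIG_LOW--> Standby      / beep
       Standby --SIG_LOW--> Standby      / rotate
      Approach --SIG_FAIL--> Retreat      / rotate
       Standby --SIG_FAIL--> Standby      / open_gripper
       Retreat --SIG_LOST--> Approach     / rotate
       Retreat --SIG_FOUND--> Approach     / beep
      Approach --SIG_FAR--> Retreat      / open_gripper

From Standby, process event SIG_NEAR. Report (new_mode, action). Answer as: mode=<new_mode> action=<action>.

current mode = Standby; filter table to that mode:
  (Standby, SIG_FAR) → (Retreat, open_gripper)
  (Standby, SIG_FOUND) → (Retreat, rotate)
  (Standby, SIG_NEAR) → (Retreat, rotate)  ← event matches
  (Standby, SIG_LOST) → (Approach, open_gripper)
  (Standby, SIG_LOW) → (Standby, rotate)
  (Standby, SIG_FAIL) → (Standby, open_gripper)
event = SIG_NEAR selects (Retreat, rotate)

mode=Retreat action=rotate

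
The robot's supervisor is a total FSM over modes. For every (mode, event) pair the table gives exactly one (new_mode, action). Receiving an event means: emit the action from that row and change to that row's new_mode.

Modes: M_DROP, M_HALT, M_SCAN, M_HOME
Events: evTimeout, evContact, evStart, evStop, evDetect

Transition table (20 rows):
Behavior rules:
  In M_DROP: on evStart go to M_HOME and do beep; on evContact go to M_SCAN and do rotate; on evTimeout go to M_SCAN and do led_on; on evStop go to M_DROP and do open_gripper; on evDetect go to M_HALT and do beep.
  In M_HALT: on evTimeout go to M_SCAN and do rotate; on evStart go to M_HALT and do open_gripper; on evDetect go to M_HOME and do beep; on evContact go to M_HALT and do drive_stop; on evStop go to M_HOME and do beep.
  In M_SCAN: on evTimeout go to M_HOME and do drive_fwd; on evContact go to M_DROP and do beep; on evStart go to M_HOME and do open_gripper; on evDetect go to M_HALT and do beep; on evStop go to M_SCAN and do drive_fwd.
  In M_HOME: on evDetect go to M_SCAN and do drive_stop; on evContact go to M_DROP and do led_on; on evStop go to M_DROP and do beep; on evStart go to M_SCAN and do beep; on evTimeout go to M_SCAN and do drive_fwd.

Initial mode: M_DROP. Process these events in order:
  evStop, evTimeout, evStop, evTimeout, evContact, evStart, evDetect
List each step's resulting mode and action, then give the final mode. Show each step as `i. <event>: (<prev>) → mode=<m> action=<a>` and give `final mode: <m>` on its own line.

final mode: M_SCAN

1. evStop: (M_DROP) → mode=M_DROP action=open_gripper
2. evTimeout: (M_DROP) → mode=M_SCAN action=led_on
3. evStop: (M_SCAN) → mode=M_SCAN action=drive_fwd
4. evTimeout: (M_SCAN) → mode=M_HOME action=drive_fwd
5. evContact: (M_HOME) → mode=M_DROP action=led_on
6. evStart: (M_DROP) → mode=M_HOME action=beep
7. evDetect: (M_HOME) → mode=M_SCAN action=drive_stop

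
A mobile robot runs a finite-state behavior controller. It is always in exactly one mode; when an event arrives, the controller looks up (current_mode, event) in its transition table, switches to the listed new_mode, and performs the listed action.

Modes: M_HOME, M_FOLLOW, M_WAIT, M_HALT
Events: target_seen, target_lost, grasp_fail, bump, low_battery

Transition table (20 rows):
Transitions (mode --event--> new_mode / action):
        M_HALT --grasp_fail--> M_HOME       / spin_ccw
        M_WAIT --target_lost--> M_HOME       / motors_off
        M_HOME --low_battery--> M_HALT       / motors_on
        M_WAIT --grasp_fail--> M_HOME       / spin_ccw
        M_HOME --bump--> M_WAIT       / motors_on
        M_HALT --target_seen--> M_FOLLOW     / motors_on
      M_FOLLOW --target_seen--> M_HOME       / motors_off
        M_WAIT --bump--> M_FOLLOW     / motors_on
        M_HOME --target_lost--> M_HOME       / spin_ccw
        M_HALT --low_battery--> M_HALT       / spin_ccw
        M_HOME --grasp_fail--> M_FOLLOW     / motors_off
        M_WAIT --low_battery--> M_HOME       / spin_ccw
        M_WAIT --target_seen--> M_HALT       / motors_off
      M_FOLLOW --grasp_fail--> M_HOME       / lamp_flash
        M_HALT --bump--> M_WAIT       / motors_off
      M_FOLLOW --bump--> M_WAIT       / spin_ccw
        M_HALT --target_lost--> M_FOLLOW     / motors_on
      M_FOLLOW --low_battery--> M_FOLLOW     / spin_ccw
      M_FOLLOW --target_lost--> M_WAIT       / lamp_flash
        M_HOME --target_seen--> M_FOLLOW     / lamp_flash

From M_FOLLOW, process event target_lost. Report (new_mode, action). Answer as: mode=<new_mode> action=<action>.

mode=M_WAIT action=lamp_flash

current mode = M_FOLLOW; filter table to that mode:
  (M_FOLLOW, target_seen) → (M_HOME, motors_off)
  (M_FOLLOW, grasp_fail) → (M_HOME, lamp_flash)
  (M_FOLLOW, bump) → (M_WAIT, spin_ccw)
  (M_FOLLOW, low_battery) → (M_FOLLOW, spin_ccw)
  (M_FOLLOW, target_lost) → (M_WAIT, lamp_flash)  ← event matches
event = target_lost selects (M_WAIT, lamp_flash)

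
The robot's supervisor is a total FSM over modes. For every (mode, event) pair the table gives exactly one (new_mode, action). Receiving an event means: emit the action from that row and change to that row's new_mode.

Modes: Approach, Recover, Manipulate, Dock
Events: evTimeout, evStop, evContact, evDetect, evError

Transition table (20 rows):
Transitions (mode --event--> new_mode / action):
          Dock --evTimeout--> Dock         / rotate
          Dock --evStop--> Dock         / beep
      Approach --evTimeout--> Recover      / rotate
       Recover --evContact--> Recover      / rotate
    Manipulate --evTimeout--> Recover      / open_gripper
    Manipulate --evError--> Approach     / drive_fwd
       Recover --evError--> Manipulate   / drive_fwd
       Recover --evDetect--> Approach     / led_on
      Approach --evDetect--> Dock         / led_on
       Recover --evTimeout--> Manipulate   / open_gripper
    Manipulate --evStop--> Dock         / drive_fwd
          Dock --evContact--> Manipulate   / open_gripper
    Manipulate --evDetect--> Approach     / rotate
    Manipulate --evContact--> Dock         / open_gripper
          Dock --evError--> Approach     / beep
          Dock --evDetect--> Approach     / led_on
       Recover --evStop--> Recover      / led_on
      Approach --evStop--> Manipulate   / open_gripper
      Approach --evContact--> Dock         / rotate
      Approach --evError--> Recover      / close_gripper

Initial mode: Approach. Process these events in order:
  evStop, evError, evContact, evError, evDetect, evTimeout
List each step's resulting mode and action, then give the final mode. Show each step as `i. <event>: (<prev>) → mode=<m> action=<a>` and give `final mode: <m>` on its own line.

1. evStop: (Approach) → mode=Manipulate action=open_gripper
2. evError: (Manipulate) → mode=Approach action=drive_fwd
3. evContact: (Approach) → mode=Dock action=rotate
4. evError: (Dock) → mode=Approach action=beep
5. evDetect: (Approach) → mode=Dock action=led_on
6. evTimeout: (Dock) → mode=Dock action=rotate

final mode: Dock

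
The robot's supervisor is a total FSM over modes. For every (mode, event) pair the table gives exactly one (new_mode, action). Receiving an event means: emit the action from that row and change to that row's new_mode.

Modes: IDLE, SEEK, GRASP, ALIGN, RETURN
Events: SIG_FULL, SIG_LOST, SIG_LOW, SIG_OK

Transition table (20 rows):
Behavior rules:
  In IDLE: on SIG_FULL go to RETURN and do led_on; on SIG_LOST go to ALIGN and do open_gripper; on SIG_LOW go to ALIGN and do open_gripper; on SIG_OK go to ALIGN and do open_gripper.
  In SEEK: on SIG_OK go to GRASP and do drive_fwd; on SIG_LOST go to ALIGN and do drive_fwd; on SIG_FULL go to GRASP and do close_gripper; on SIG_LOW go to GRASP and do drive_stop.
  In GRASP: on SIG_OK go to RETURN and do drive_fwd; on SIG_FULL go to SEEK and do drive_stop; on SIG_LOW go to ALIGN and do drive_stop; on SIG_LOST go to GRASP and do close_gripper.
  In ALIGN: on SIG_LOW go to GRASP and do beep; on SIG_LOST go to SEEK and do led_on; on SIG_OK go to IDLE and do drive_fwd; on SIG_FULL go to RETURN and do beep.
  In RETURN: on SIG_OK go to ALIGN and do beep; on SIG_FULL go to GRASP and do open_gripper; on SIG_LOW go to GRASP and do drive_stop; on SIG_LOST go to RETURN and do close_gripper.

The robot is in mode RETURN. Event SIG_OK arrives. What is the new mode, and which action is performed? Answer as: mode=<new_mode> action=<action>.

mode=ALIGN action=beep

current mode = RETURN; filter table to that mode:
  (RETURN, SIG_OK) → (ALIGN, beep)  ← event matches
  (RETURN, SIG_FULL) → (GRASP, open_gripper)
  (RETURN, SIG_LOW) → (GRASP, drive_stop)
  (RETURN, SIG_LOST) → (RETURN, close_gripper)
event = SIG_OK selects (ALIGN, beep)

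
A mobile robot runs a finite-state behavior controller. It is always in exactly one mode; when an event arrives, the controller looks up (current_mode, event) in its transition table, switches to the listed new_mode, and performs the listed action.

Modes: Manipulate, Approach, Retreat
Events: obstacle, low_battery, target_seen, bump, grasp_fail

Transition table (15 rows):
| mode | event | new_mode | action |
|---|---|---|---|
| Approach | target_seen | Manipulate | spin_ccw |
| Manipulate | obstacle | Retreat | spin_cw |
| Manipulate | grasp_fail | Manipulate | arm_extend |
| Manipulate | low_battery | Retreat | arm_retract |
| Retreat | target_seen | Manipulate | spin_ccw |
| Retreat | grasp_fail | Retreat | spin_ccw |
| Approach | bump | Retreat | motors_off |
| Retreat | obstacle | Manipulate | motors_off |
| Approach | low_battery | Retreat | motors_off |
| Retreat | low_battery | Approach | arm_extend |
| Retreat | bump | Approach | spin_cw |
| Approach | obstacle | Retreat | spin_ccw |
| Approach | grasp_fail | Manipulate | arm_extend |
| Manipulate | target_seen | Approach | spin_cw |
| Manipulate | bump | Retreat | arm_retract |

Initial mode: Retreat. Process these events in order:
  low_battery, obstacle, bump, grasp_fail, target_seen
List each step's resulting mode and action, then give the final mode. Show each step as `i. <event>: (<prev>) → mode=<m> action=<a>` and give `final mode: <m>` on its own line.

final mode: Approach

1. low_battery: (Retreat) → mode=Approach action=arm_extend
2. obstacle: (Approach) → mode=Retreat action=spin_ccw
3. bump: (Retreat) → mode=Approach action=spin_cw
4. grasp_fail: (Approach) → mode=Manipulate action=arm_extend
5. target_seen: (Manipulate) → mode=Approach action=spin_cw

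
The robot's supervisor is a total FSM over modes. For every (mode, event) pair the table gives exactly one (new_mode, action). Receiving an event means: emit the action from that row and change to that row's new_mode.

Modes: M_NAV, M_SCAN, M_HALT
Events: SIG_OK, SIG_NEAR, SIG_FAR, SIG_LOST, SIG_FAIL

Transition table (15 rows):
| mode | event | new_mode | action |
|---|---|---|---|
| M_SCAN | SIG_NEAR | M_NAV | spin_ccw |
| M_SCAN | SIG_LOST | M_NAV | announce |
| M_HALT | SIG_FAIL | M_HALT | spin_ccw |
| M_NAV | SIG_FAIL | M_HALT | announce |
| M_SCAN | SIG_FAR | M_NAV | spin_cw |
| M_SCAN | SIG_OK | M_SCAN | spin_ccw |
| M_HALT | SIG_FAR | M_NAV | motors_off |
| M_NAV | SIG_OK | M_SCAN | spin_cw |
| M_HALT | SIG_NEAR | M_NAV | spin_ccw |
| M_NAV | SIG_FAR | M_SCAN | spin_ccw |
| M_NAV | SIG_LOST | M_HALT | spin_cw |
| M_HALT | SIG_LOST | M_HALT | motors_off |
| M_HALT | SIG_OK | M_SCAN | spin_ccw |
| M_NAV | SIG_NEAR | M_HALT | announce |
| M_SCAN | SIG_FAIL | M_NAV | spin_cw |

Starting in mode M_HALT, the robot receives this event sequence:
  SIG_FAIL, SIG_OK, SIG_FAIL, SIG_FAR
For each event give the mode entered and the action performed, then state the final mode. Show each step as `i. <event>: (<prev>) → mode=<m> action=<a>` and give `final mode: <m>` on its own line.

1. SIG_FAIL: (M_HALT) → mode=M_HALT action=spin_ccw
2. SIG_OK: (M_HALT) → mode=M_SCAN action=spin_ccw
3. SIG_FAIL: (M_SCAN) → mode=M_NAV action=spin_cw
4. SIG_FAR: (M_NAV) → mode=M_SCAN action=spin_ccw

final mode: M_SCAN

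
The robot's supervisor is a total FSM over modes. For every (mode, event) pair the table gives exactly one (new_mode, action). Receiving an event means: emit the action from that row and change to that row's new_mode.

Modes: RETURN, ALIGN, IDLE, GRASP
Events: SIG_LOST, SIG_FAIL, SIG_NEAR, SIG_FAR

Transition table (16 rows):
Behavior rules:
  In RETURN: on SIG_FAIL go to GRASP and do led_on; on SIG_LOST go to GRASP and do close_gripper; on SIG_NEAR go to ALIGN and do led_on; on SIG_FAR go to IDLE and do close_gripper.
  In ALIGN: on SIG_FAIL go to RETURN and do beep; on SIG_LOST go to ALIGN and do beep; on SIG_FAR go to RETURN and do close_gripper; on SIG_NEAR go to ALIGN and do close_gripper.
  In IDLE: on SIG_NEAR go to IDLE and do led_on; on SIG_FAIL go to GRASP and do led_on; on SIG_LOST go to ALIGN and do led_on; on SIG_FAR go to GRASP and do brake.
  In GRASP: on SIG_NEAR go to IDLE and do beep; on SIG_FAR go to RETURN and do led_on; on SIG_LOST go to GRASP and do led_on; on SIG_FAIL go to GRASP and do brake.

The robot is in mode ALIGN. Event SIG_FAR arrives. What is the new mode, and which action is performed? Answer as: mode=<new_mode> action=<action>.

mode=RETURN action=close_gripper

current mode = ALIGN; filter table to that mode:
  (ALIGN, SIG_FAIL) → (RETURN, beep)
  (ALIGN, SIG_LOST) → (ALIGN, beep)
  (ALIGN, SIG_FAR) → (RETURN, close_gripper)  ← event matches
  (ALIGN, SIG_NEAR) → (ALIGN, close_gripper)
event = SIG_FAR selects (RETURN, close_gripper)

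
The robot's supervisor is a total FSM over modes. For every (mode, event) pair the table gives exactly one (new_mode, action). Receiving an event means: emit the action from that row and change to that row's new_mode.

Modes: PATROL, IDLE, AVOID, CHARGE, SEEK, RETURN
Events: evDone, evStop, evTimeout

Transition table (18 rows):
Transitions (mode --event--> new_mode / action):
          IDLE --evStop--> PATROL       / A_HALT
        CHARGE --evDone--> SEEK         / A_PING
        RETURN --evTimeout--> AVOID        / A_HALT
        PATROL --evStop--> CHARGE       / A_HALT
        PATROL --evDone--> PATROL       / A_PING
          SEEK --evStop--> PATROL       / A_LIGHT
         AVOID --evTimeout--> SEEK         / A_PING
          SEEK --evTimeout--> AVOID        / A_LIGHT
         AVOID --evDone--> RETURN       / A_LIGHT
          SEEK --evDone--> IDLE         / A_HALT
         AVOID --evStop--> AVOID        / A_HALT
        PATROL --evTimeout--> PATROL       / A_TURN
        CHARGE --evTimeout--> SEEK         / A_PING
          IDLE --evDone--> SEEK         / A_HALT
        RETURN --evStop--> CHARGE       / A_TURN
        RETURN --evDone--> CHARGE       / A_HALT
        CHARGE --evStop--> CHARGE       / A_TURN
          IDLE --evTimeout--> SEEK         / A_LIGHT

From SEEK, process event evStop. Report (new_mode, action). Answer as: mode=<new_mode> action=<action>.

mode=PATROL action=A_LIGHT

current mode = SEEK; filter table to that mode:
  (SEEK, evStop) → (PATROL, A_LIGHT)  ← event matches
  (SEEK, evTimeout) → (AVOID, A_LIGHT)
  (SEEK, evDone) → (IDLE, A_HALT)
event = evStop selects (PATROL, A_LIGHT)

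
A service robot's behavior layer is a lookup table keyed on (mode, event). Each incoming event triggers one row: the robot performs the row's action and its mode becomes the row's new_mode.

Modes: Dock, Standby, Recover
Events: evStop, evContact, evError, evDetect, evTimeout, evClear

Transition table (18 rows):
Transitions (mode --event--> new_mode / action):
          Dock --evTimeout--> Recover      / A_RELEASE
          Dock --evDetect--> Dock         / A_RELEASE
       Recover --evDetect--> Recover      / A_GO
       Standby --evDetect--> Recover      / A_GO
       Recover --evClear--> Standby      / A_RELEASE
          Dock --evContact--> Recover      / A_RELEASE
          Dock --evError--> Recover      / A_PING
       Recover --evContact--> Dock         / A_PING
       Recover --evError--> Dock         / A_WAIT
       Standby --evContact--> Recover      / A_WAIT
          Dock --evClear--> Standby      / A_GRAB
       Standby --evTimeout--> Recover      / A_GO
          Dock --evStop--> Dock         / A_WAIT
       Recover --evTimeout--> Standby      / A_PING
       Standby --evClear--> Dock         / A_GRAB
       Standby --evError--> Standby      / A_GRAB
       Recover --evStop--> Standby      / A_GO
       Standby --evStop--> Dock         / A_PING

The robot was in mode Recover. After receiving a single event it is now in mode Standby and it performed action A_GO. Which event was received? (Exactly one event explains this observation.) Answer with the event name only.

evStop

try evStop: (Recover, evStop) → (Standby, A_GO)  ← matches
try evContact: (Recover, evContact) → (Dock, A_PING)
try evError: (Recover, evError) → (Dock, A_WAIT)
try evDetect: (Recover, evDetect) → (Recover, A_GO)
try evTimeout: (Recover, evTimeout) → (Standby, A_PING)
try evClear: (Recover, evClear) → (Standby, A_RELEASE)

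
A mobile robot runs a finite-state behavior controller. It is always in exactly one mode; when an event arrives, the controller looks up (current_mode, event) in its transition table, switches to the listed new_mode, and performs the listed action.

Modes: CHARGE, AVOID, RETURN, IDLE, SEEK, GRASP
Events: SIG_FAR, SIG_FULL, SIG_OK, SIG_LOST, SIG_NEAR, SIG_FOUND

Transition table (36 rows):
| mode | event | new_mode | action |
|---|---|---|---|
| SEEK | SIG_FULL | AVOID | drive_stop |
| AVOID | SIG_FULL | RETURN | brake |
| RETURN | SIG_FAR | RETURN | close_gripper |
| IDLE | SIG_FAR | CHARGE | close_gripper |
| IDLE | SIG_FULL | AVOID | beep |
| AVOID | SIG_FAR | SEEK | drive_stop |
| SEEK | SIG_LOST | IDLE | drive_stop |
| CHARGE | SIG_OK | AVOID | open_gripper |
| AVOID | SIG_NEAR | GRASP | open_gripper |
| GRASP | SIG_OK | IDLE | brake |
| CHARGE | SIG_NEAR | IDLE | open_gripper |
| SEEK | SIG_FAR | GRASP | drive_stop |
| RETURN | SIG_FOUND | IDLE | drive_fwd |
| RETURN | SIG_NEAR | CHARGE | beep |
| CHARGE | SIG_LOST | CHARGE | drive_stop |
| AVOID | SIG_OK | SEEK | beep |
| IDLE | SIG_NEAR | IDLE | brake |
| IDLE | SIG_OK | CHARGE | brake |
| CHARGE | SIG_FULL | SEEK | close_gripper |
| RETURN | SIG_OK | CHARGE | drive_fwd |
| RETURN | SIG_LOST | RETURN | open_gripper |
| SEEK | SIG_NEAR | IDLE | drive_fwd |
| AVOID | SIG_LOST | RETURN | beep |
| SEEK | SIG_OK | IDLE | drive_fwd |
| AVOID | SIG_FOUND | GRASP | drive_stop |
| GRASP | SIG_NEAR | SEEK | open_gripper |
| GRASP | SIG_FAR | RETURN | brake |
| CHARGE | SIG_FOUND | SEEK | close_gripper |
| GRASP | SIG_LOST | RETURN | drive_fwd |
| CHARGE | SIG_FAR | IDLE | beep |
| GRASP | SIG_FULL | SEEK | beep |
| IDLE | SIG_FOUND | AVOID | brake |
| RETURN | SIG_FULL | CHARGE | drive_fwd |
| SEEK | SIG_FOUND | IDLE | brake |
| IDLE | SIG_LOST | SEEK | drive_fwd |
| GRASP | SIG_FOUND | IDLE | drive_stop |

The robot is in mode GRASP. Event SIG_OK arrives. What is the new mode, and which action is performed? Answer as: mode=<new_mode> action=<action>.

mode=IDLE action=brake

current mode = GRASP; filter table to that mode:
  (GRASP, SIG_OK) → (IDLE, brake)  ← event matches
  (GRASP, SIG_NEAR) → (SEEK, open_gripper)
  (GRASP, SIG_FAR) → (RETURN, brake)
  (GRASP, SIG_LOST) → (RETURN, drive_fwd)
  (GRASP, SIG_FULL) → (SEEK, beep)
  (GRASP, SIG_FOUND) → (IDLE, drive_stop)
event = SIG_OK selects (IDLE, brake)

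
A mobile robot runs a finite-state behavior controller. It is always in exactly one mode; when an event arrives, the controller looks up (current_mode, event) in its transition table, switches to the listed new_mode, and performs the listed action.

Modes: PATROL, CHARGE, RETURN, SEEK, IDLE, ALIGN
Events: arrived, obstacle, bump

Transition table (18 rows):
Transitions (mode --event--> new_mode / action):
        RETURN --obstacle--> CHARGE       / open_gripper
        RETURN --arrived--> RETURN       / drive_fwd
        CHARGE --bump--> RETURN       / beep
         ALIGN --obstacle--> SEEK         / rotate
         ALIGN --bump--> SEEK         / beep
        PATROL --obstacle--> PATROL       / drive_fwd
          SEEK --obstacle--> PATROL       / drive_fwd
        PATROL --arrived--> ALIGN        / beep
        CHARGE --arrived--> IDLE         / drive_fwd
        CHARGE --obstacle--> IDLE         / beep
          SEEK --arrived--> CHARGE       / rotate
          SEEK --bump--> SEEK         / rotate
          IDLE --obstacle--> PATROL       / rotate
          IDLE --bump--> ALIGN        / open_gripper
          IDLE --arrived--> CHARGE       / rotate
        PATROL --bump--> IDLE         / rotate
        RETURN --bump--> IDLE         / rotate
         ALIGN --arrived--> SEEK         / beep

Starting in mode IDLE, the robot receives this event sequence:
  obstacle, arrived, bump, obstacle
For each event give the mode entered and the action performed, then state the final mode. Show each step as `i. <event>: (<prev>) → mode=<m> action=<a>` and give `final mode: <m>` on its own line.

final mode: PATROL

1. obstacle: (IDLE) → mode=PATROL action=rotate
2. arrived: (PATROL) → mode=ALIGN action=beep
3. bump: (ALIGN) → mode=SEEK action=beep
4. obstacle: (SEEK) → mode=PATROL action=drive_fwd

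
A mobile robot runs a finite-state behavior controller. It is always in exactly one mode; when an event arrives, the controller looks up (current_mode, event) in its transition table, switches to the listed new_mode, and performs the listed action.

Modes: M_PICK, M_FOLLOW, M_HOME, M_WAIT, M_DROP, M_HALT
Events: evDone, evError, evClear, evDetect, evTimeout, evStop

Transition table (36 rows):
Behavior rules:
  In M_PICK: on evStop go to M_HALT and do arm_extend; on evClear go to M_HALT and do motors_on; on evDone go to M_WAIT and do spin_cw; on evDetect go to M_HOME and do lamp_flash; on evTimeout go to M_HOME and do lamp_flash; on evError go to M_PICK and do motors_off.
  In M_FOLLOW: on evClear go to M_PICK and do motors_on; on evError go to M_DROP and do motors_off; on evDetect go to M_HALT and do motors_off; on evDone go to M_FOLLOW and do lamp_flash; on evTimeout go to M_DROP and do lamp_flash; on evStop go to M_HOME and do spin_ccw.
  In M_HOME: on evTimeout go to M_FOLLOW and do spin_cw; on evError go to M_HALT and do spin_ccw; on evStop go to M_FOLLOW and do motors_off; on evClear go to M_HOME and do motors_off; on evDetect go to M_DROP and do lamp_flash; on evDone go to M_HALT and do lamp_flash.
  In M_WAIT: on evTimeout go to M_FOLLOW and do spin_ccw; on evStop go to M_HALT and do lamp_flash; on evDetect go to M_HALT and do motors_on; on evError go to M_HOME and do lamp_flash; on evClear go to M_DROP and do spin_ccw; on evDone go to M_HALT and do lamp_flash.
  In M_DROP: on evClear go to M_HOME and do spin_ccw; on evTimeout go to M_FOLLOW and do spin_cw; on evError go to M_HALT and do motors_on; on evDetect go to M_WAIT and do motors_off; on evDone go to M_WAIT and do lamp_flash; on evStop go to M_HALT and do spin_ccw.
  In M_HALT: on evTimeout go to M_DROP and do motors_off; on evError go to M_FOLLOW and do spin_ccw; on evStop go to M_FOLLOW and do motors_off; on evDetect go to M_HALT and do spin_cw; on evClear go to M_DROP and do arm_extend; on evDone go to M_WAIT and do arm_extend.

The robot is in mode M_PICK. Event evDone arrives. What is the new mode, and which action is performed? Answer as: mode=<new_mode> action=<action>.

mode=M_WAIT action=spin_cw

current mode = M_PICK; filter table to that mode:
  (M_PICK, evStop) → (M_HALT, arm_extend)
  (M_PICK, evClear) → (M_HALT, motors_on)
  (M_PICK, evDone) → (M_WAIT, spin_cw)  ← event matches
  (M_PICK, evDetect) → (M_HOME, lamp_flash)
  (M_PICK, evTimeout) → (M_HOME, lamp_flash)
  (M_PICK, evError) → (M_PICK, motors_off)
event = evDone selects (M_WAIT, spin_cw)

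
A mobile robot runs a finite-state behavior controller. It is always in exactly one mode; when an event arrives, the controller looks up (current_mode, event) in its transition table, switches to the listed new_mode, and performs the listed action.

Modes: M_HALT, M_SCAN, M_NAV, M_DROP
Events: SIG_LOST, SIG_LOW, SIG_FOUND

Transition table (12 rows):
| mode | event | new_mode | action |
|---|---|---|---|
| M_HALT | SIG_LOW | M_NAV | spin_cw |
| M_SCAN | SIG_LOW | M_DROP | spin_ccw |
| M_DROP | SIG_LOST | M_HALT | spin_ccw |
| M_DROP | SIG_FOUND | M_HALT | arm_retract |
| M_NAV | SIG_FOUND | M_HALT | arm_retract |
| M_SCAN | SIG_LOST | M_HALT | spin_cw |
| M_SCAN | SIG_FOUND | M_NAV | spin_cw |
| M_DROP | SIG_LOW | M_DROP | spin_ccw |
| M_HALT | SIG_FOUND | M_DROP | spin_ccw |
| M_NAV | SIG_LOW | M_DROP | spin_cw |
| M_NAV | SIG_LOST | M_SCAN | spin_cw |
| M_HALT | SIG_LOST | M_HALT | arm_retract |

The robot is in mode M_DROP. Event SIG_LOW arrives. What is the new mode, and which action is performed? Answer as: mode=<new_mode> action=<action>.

mode=M_DROP action=spin_ccw

current mode = M_DROP; filter table to that mode:
  (M_DROP, SIG_LOST) → (M_HALT, spin_ccw)
  (M_DROP, SIG_FOUND) → (M_HALT, arm_retract)
  (M_DROP, SIG_LOW) → (M_DROP, spin_ccw)  ← event matches
event = SIG_LOW selects (M_DROP, spin_ccw)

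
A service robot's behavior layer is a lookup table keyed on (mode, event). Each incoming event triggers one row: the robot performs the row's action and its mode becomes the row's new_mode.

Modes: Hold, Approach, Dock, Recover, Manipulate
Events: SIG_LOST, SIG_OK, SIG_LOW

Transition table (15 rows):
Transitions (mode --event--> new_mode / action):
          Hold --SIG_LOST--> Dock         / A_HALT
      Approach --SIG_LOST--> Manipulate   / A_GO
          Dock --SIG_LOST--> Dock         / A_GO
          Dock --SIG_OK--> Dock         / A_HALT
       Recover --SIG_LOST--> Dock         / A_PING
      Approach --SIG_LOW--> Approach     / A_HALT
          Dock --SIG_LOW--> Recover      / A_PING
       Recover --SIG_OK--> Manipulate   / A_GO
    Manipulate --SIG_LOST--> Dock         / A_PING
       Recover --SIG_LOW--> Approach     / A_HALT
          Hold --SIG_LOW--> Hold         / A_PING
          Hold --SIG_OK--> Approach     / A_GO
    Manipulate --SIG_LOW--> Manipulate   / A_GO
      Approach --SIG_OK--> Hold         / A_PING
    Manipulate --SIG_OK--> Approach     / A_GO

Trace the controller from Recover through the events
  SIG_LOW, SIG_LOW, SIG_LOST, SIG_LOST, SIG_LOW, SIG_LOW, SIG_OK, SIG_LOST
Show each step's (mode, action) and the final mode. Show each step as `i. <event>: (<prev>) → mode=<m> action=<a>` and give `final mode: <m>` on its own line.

1. SIG_LOW: (Recover) → mode=Approach action=A_HALT
2. SIG_LOW: (Approach) → mode=Approach action=A_HALT
3. SIG_LOST: (Approach) → mode=Manipulate action=A_GO
4. SIG_LOST: (Manipulate) → mode=Dock action=A_PING
5. SIG_LOW: (Dock) → mode=Recover action=A_PING
6. SIG_LOW: (Recover) → mode=Approach action=A_HALT
7. SIG_OK: (Approach) → mode=Hold action=A_PING
8. SIG_LOST: (Hold) → mode=Dock action=A_HALT

final mode: Dock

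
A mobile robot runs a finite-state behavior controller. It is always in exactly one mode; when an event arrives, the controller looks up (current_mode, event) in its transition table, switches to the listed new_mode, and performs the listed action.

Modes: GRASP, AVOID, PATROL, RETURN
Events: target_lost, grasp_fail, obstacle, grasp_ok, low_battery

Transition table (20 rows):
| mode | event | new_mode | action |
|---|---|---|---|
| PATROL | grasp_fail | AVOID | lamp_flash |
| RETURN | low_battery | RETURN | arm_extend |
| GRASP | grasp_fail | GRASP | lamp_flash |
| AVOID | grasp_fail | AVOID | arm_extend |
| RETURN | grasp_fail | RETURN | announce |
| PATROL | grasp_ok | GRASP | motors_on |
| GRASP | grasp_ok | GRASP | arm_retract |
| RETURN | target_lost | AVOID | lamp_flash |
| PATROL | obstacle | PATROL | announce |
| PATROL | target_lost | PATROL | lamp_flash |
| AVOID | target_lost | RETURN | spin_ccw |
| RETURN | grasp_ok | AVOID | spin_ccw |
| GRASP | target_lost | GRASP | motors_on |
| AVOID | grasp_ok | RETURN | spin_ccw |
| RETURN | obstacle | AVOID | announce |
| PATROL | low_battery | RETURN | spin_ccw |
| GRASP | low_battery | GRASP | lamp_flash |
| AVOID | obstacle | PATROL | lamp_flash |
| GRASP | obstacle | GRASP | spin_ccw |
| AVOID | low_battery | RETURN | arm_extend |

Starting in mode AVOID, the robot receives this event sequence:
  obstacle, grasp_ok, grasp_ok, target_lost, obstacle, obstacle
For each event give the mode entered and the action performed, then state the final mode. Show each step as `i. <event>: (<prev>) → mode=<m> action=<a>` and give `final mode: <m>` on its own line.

1. obstacle: (AVOID) → mode=PATROL action=lamp_flash
2. grasp_ok: (PATROL) → mode=GRASP action=motors_on
3. grasp_ok: (GRASP) → mode=GRASP action=arm_retract
4. target_lost: (GRASP) → mode=GRASP action=motors_on
5. obstacle: (GRASP) → mode=GRASP action=spin_ccw
6. obstacle: (GRASP) → mode=GRASP action=spin_ccw

final mode: GRASP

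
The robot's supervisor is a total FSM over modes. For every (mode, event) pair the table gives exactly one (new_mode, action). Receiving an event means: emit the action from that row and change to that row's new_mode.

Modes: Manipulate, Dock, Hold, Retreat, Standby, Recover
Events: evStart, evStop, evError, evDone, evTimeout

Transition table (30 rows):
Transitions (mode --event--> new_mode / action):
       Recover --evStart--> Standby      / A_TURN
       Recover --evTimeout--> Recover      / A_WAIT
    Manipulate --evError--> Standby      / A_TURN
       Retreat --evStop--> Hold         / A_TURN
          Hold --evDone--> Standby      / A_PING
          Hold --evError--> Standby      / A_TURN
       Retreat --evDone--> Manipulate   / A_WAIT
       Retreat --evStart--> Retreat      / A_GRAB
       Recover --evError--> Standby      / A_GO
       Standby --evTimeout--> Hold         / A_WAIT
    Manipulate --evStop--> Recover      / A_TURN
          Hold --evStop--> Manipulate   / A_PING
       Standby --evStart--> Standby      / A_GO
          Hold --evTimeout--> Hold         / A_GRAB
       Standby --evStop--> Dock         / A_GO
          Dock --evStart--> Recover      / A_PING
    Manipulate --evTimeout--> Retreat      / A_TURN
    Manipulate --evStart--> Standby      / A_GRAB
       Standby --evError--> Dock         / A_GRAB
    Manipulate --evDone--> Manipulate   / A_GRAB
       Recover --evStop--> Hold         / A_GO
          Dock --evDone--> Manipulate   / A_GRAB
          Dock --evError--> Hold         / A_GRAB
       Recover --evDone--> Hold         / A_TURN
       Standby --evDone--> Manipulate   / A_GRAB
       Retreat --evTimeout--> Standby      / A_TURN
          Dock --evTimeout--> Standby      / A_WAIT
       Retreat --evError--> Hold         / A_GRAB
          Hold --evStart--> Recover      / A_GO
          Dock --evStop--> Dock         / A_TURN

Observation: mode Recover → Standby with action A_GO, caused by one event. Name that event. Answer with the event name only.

try evStart: (Recover, evStart) → (Standby, A_TURN)
try evStop: (Recover, evStop) → (Hold, A_GO)
try evError: (Recover, evError) → (Standby, A_GO)  ← matches
try evDone: (Recover, evDone) → (Hold, A_TURN)
try evTimeout: (Recover, evTimeout) → (Recover, A_WAIT)

evError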